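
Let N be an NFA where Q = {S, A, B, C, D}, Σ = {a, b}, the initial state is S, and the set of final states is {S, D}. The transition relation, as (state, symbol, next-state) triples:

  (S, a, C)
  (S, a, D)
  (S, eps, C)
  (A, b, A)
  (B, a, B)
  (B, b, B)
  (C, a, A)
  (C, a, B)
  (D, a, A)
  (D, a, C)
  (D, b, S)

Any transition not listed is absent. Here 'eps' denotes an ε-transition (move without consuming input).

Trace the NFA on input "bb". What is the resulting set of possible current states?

Start: ε-closure({S}) = {S, C}.
Read 'b': {S, C} → ∅.
The set is empty and remains empty for the remaining 1 symbol.

∅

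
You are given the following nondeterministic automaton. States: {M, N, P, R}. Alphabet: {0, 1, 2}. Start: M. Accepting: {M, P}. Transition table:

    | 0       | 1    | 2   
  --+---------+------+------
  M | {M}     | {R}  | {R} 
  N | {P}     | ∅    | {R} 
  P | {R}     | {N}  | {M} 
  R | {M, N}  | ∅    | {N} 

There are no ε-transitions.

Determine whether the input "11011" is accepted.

No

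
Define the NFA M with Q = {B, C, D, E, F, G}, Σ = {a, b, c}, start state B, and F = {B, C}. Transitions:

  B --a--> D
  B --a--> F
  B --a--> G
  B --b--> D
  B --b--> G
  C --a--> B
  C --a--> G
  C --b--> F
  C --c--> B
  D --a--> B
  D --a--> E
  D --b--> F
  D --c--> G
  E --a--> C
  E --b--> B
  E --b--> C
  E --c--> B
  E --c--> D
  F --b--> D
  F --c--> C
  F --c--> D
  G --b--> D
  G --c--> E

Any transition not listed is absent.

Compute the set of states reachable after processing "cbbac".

Start in {B}.
Read 'c': {B} → ∅.
The set is empty and remains empty for the remaining 4 symbols.

∅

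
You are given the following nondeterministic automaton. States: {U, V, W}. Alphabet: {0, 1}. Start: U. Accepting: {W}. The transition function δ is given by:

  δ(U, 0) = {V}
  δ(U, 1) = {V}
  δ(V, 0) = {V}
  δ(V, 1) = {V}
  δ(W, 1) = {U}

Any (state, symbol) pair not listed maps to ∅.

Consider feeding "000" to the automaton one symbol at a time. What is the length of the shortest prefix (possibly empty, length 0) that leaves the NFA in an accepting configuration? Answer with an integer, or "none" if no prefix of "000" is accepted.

none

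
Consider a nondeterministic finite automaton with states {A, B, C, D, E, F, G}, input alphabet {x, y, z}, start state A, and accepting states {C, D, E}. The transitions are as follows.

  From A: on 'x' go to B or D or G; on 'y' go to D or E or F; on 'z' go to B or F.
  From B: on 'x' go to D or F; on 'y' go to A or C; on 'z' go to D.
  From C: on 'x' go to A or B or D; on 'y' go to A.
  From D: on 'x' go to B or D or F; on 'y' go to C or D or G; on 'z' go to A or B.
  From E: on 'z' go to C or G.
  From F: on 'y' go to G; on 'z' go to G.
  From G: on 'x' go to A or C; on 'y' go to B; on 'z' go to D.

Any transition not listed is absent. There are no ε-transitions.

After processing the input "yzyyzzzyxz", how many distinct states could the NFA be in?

5

Start in {A}.
Read 'y': A→{D, E, F}; now {D, E, F}.
Read 'z': D→{A, B}, E→{C, G}, F→{G}; now {A, B, C, G}.
Read 'y': A→{D, E, F}, B→{A, C}, C→{A}, G→{B}; now {A, B, C, D, E, F}.
Read 'y': A→{D, E, F}, B→{A, C}, C→{A}, D→{C, D, G}, E→∅, F→{G}; now {A, C, D, E, F, G}.
Read 'z': A→{B, F}, C→∅, D→{A, B}, E→{C, G}, F→{G}, G→{D}; now {A, B, C, D, F, G}.
Read 'z': A→{B, F}, B→{D}, C→∅, D→{A, B}, F→{G}, G→{D}; now {A, B, D, F, G}.
Read 'z': A→{B, F}, B→{D}, D→{A, B}, F→{G}, G→{D}; now {A, B, D, F, G}.
Read 'y': A→{D, E, F}, B→{A, C}, D→{C, D, G}, F→{G}, G→{B}; now {A, B, C, D, E, F, G}.
Read 'x': A→{B, D, G}, B→{D, F}, C→{A, B, D}, D→{B, D, F}, E→∅, F→∅, G→{A, C}; now {A, B, C, D, F, G}.
Read 'z': A→{B, F}, B→{D}, C→∅, D→{A, B}, F→{G}, G→{D}; now {A, B, D, F, G}.
That set has 5 states.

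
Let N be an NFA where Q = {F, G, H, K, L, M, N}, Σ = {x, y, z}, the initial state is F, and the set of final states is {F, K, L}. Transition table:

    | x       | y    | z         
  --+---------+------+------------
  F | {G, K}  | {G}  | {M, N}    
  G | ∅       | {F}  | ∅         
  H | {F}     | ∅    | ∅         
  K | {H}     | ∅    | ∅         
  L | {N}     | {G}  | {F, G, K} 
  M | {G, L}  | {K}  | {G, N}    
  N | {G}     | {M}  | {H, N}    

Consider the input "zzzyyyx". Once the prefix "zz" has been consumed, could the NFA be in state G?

Yes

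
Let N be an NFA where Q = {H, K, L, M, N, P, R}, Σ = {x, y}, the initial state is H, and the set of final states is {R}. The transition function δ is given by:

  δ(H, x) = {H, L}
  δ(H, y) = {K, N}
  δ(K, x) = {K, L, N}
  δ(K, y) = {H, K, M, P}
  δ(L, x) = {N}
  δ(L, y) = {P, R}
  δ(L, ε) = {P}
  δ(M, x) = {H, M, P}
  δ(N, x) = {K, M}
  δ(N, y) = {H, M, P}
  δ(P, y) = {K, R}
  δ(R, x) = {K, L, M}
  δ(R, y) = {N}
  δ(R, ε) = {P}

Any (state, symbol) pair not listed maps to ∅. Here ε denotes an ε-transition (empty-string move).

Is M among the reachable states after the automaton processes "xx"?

No

Start in {H}.
Read 'x': {H} → {H, L, P}.
Read 'x': {H, L, P} → {H, L, N, P}.
State M is not in {H, L, N, P}.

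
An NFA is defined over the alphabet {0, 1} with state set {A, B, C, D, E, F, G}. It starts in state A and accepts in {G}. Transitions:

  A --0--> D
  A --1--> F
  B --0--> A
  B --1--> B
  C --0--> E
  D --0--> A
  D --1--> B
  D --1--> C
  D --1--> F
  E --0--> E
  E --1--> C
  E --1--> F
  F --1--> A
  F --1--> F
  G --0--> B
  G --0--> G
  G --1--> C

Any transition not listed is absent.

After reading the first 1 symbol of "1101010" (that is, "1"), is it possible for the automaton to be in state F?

Yes

Start in {A}.
Read '1': A→{F}; now {F}.
State F is in {F}.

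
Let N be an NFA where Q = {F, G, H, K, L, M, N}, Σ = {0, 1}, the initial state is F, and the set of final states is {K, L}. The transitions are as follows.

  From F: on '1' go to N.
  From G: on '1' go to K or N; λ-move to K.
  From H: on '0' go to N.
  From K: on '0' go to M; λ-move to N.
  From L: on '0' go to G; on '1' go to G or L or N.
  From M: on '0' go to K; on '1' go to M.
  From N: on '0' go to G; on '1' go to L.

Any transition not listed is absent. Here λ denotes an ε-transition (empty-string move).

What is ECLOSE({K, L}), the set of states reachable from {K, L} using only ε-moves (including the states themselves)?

{K, L, N}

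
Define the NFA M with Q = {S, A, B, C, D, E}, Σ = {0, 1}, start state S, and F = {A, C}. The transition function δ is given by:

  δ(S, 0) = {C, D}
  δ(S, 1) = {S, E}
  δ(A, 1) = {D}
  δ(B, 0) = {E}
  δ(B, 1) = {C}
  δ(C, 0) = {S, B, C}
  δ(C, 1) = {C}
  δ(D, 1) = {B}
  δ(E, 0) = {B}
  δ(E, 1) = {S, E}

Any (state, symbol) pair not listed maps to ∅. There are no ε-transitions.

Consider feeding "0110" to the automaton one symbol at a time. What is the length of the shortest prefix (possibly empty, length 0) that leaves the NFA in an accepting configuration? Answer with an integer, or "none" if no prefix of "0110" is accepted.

1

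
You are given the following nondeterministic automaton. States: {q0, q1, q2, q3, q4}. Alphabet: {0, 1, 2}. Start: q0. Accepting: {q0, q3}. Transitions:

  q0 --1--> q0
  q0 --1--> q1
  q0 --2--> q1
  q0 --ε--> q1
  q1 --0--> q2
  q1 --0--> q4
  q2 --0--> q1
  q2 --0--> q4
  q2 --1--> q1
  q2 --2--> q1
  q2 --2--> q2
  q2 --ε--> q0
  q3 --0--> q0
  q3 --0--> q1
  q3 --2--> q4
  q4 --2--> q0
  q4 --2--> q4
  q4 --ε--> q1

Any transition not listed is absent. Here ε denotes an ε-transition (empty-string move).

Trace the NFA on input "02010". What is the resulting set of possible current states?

Start: ε-closure({q0}) = {q0, q1}.
Read '0': q0→∅, q1→{q2, q4}; union {q2, q4}; ε-closure = {q0, q1, q2, q4}.
Read '2': q0→{q1}, q1→∅, q2→{q1, q2}, q4→{q0, q4}; now {q0, q1, q2, q4}.
Read '0': q0→∅, q1→{q2, q4}, q2→{q1, q4}, q4→∅; union {q1, q2, q4}; ε-closure = {q0, q1, q2, q4}.
Read '1': q0→{q0, q1}, q1→∅, q2→{q1}, q4→∅; now {q0, q1}.
Read '0': q0→∅, q1→{q2, q4}; union {q2, q4}; ε-closure = {q0, q1, q2, q4}.

{q0, q1, q2, q4}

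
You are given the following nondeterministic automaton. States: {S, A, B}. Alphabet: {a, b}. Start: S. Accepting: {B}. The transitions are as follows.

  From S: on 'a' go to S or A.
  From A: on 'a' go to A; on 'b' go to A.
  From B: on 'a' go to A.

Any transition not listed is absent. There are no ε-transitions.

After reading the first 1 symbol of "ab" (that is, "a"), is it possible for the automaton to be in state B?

Start in {S}.
Read 'a': {S} → {S, A}.
State B is not in {S, A}.

No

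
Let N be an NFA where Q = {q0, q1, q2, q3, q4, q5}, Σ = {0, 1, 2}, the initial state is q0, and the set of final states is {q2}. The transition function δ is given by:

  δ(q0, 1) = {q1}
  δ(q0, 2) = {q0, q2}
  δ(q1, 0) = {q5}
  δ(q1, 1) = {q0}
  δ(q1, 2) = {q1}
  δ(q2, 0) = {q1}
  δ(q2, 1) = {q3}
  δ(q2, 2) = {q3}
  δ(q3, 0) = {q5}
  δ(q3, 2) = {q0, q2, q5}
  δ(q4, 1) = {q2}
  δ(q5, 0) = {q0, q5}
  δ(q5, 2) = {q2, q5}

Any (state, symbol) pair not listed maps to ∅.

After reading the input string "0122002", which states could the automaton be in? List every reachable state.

∅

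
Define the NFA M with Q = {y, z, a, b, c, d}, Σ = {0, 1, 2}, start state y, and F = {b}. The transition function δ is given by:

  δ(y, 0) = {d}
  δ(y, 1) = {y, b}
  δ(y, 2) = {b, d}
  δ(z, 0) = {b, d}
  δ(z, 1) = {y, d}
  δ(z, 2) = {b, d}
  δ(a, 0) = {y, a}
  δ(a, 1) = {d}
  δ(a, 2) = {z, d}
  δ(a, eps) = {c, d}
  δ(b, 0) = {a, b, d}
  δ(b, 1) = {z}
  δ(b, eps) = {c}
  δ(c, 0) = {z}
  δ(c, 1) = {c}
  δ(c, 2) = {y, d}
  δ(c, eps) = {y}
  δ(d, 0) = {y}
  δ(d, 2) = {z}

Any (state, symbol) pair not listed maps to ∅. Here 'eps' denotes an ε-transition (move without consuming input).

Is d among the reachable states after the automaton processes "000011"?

Start in {y}.
Read '0': {y} → {d}.
Read '0': {d} → {y}.
Read '0': {y} → {d}.
Read '0': {d} → {y}.
Read '1': {y} → {y, b, c}.
Read '1': {y, b, c} → {y, z, b, c}.
State d is not in {y, z, b, c}.

No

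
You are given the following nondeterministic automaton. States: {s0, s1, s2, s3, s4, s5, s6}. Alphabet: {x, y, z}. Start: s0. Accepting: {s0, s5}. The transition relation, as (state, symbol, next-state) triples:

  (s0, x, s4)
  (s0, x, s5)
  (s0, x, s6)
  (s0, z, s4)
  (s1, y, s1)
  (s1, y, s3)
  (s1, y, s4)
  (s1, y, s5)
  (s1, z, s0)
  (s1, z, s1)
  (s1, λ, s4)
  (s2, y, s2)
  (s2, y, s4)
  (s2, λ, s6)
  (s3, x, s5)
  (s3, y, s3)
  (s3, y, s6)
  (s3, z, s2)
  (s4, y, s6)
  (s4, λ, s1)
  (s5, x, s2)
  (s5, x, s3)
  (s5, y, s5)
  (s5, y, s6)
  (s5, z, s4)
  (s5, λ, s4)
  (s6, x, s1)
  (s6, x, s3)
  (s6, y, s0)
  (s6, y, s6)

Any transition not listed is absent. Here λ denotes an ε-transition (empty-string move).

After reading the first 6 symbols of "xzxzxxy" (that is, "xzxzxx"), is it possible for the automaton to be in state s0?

Start in {s0}.
Read 'x': {s0} → {s1, s4, s5, s6}.
Read 'z': {s1, s4, s5, s6} → {s0, s1, s4}.
Read 'x': {s0, s1, s4} → {s1, s4, s5, s6}.
Read 'z': {s1, s4, s5, s6} → {s0, s1, s4}.
Read 'x': {s0, s1, s4} → {s1, s4, s5, s6}.
Read 'x': {s1, s4, s5, s6} → {s1, s2, s3, s4, s6}.
State s0 is not in {s1, s2, s3, s4, s6}.

No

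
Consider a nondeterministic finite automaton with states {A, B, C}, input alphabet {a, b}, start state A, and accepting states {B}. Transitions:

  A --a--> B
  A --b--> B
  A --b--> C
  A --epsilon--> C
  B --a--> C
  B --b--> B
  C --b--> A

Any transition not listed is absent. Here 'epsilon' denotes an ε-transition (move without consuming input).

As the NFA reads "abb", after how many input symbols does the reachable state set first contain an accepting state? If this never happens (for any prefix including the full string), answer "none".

Start: ε-closure({A}) = {A, C}.
Read 'a': A→{B}, C→∅; now {B}.
None of the earlier sets intersect F, but {B} does.

1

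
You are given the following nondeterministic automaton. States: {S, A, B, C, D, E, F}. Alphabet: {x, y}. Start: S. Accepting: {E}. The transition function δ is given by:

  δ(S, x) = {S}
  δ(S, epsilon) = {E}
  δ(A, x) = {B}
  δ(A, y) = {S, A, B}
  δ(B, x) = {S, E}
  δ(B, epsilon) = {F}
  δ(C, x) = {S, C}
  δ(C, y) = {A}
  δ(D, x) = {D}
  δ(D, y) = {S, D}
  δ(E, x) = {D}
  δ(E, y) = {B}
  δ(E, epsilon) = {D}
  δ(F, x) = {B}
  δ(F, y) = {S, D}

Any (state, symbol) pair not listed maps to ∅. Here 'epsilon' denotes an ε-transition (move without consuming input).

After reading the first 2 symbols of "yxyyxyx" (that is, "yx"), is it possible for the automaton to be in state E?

Yes

Start: ε-closure({S}) = {S, D, E}.
Read 'y': S→∅, D→{S, D}, E→{B}; union {S, B, D}; ε-closure = {S, B, D, E, F}.
Read 'x': S→{S}, B→{S, E}, D→{D}, E→{D}, F→{B}; union {S, B, D, E}; ε-closure = {S, B, D, E, F}.
State E is in {S, B, D, E, F}.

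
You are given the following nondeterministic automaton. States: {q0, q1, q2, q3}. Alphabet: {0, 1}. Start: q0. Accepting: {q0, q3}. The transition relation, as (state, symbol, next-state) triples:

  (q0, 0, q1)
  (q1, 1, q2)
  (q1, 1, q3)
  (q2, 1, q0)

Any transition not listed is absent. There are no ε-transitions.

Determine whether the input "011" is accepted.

Start in {q0}.
Read '0': q0→{q1}; now {q1}.
Read '1': q1→{q2, q3}; now {q2, q3}.
Read '1': q2→{q0}, q3→∅; now {q0}.
The final set {q0} contains the accepting state q0.

Yes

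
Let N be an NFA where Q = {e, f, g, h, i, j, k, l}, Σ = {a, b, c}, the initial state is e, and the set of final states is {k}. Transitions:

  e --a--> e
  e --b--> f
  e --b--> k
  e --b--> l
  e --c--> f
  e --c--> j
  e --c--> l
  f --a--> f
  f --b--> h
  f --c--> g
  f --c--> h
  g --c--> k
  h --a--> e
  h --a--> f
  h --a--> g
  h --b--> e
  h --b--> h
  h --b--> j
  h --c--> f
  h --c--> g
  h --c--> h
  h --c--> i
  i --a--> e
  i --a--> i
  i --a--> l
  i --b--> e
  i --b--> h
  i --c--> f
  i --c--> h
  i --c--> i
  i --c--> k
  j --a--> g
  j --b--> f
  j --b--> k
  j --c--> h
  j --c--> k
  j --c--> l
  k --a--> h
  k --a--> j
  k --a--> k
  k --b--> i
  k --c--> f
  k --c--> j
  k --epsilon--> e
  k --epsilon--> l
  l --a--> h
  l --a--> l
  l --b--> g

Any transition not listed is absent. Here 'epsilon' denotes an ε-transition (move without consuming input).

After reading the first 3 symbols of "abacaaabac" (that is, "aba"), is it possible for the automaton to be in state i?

Start in {e}.
Read 'a': e→{e}; now {e}.
Read 'b': e→{f, k, l}; union {f, k, l}; ε-closure = {e, f, k, l}.
Read 'a': e→{e}, f→{f}, k→{h, j, k}, l→{h, l}; now {e, f, h, j, k, l}.
State i is not in {e, f, h, j, k, l}.

No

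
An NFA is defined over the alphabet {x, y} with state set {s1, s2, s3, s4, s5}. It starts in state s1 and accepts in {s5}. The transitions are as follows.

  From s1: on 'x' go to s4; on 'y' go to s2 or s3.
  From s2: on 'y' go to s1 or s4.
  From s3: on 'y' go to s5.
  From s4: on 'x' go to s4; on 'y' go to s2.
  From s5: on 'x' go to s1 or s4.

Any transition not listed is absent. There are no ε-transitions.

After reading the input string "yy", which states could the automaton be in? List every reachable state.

{s1, s4, s5}

Start in {s1}.
Read 'y': {s1} → {s2, s3}.
Read 'y': {s2, s3} → {s1, s4, s5}.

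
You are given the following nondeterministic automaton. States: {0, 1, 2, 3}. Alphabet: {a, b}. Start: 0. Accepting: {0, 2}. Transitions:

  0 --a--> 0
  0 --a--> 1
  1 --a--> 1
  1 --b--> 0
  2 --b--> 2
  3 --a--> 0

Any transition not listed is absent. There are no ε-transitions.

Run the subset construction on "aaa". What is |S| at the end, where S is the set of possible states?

2

Start in {0}.
Read 'a': 0→{0, 1}; now {0, 1}.
Read 'a': 0→{0, 1}, 1→{1}; now {0, 1}.
Read 'a': 0→{0, 1}, 1→{1}; now {0, 1}.
That set has 2 states.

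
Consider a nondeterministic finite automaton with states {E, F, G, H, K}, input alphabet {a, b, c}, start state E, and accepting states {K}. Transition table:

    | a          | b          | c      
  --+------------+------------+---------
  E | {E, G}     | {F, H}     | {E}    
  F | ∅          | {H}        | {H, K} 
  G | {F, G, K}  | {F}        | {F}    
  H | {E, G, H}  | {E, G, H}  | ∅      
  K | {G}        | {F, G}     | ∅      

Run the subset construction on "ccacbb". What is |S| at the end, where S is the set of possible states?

Start in {E}.
Read 'c': {E} → {E}.
Read 'c': {E} → {E}.
Read 'a': {E} → {E, G}.
Read 'c': {E, G} → {E, F}.
Read 'b': {E, F} → {F, H}.
Read 'b': {F, H} → {E, G, H}.
That set has 3 states.

3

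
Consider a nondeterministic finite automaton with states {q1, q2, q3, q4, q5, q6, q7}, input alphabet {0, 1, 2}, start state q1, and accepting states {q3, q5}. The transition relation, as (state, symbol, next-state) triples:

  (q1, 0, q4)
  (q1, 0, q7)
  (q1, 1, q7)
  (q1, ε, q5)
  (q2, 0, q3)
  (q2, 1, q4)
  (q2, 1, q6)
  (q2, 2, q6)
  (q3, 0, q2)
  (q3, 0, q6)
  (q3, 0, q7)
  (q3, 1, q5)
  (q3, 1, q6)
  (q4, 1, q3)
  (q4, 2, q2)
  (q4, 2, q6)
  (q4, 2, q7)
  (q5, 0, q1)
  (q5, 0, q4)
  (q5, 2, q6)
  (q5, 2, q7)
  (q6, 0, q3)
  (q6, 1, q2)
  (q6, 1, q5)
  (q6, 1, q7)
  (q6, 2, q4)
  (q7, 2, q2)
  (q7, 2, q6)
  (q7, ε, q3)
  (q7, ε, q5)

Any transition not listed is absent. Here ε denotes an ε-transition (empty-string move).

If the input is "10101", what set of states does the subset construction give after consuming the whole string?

{q2, q3, q4, q5, q6, q7}

Start: ε-closure({q1}) = {q1, q5}.
Read '1': q1→{q7}, q5→∅; union {q7}; ε-closure = {q3, q5, q7}.
Read '0': q3→{q2, q6, q7}, q5→{q1, q4}, q7→∅; union {q1, q2, q4, q6, q7}; ε-closure = {q1, q2, q3, q4, q5, q6, q7}.
Read '1': q1→{q7}, q2→{q4, q6}, q3→{q5, q6}, q4→{q3}, q5→∅, q6→{q2, q5, q7}, q7→∅; now {q2, q3, q4, q5, q6, q7}.
Read '0': q2→{q3}, q3→{q2, q6, q7}, q4→∅, q5→{q1, q4}, q6→{q3}, q7→∅; union {q1, q2, q3, q4, q6, q7}; ε-closure = {q1, q2, q3, q4, q5, q6, q7}.
Read '1': q1→{q7}, q2→{q4, q6}, q3→{q5, q6}, q4→{q3}, q5→∅, q6→{q2, q5, q7}, q7→∅; now {q2, q3, q4, q5, q6, q7}.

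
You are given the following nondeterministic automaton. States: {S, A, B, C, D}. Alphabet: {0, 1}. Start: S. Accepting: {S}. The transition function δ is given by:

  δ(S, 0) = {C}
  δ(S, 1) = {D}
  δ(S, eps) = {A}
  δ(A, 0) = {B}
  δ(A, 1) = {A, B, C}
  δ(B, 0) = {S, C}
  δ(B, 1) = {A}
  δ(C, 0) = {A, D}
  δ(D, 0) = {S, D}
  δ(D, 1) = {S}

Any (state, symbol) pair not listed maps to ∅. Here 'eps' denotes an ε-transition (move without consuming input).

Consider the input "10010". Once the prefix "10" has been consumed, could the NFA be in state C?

Start: ε-closure({S}) = {S, A}.
Read '1': S→{D}, A→{A, B, C}; now {A, B, C, D}.
Read '0': A→{B}, B→{S, C}, C→{A, D}, D→{S, D}; now {S, A, B, C, D}.
State C is in {S, A, B, C, D}.

Yes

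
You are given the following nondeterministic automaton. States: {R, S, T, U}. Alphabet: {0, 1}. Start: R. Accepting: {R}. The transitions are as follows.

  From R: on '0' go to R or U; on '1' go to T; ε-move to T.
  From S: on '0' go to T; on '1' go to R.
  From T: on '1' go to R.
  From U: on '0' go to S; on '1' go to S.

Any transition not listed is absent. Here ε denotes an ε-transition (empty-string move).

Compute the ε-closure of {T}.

{T}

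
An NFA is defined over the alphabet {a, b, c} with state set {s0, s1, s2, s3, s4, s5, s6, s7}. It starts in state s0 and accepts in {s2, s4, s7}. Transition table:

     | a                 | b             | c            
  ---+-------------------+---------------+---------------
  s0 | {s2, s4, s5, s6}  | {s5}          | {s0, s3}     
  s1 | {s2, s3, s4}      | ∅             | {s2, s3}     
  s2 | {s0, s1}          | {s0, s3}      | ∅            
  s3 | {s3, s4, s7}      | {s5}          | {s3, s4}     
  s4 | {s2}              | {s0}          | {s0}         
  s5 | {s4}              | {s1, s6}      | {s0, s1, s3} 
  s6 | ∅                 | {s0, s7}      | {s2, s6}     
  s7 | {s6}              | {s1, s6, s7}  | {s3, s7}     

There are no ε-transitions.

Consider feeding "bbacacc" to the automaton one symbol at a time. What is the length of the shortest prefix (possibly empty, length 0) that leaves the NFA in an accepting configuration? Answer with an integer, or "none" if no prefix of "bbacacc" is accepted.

3

Start in {s0}.
Read 'b': s0→{s5}; now {s5}.
Read 'b': s5→{s1, s6}; now {s1, s6}.
Read 'a': s1→{s2, s3, s4}, s6→∅; now {s2, s3, s4}.
None of the earlier sets intersect F, but {s2, s3, s4} does.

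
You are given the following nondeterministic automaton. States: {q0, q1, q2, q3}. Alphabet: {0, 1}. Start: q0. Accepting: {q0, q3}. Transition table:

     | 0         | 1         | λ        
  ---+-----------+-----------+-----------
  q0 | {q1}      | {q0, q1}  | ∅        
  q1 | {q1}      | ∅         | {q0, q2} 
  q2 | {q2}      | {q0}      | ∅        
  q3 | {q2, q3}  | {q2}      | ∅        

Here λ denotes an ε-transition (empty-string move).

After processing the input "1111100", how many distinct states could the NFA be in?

Start in {q0}.
Read '1': {q0} → {q0, q1, q2}.
Read '1': {q0, q1, q2} → {q0, q1, q2}.
Read '1': {q0, q1, q2} → {q0, q1, q2}.
Read '1': {q0, q1, q2} → {q0, q1, q2}.
Read '1': {q0, q1, q2} → {q0, q1, q2}.
Read '0': {q0, q1, q2} → {q0, q1, q2}.
Read '0': {q0, q1, q2} → {q0, q1, q2}.
That set has 3 states.

3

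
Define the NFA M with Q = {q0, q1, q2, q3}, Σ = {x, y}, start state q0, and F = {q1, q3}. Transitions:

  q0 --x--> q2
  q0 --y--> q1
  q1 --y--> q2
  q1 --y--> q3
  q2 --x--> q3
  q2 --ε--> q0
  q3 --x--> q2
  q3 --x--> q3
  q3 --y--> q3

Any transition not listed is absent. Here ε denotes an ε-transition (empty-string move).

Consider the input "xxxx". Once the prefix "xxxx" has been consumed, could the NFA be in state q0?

Yes

Start in {q0}.
Read 'x': {q0} → {q0, q2}.
Read 'x': {q0, q2} → {q0, q2, q3}.
Read 'x': {q0, q2, q3} → {q0, q2, q3}.
Read 'x': {q0, q2, q3} → {q0, q2, q3}.
State q0 is in {q0, q2, q3}.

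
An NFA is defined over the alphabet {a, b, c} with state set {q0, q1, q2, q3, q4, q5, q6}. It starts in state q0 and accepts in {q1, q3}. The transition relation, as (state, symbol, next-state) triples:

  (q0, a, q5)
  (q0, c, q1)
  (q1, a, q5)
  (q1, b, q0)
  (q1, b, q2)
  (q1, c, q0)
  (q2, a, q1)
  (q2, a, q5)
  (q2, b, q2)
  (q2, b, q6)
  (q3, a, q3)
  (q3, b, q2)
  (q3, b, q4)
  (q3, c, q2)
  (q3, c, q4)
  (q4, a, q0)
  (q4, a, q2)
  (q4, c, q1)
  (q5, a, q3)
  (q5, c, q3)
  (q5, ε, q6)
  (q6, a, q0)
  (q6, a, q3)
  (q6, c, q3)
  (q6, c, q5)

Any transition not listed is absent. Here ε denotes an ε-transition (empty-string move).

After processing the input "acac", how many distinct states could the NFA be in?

Start in {q0}.
Read 'a': {q0} → {q5, q6}.
Read 'c': {q5, q6} → {q3, q5, q6}.
Read 'a': {q3, q5, q6} → {q0, q3}.
Read 'c': {q0, q3} → {q1, q2, q4}.
That set has 3 states.

3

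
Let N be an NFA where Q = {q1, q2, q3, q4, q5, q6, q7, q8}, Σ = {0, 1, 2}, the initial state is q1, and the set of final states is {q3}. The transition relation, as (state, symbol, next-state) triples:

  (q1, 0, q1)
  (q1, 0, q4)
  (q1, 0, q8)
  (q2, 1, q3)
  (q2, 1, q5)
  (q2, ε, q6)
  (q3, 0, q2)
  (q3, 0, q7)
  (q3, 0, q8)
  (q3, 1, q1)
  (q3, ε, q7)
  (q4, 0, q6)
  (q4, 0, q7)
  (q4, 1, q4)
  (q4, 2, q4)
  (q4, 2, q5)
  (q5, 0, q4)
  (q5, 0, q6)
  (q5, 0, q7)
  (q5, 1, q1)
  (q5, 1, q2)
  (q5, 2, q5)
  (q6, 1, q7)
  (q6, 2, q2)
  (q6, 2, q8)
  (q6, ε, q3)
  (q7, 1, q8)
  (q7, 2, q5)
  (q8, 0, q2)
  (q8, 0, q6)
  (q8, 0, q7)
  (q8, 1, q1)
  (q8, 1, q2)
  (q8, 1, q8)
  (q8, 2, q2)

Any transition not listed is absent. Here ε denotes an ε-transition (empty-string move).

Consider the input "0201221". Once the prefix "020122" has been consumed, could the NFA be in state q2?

Start in {q1}.
Read '0': {q1} → {q1, q4, q8}.
Read '2': {q1, q4, q8} → {q2, q3, q4, q5, q6, q7}.
Read '0': {q2, q3, q4, q5, q6, q7} → {q2, q3, q4, q6, q7, q8}.
Read '1': {q2, q3, q4, q6, q7, q8} → {q1, q2, q3, q4, q5, q6, q7, q8}.
Read '2': {q1, q2, q3, q4, q5, q6, q7, q8} → {q2, q3, q4, q5, q6, q7, q8}.
Read '2': {q2, q3, q4, q5, q6, q7, q8} → {q2, q3, q4, q5, q6, q7, q8}.
State q2 is in {q2, q3, q4, q5, q6, q7, q8}.

Yes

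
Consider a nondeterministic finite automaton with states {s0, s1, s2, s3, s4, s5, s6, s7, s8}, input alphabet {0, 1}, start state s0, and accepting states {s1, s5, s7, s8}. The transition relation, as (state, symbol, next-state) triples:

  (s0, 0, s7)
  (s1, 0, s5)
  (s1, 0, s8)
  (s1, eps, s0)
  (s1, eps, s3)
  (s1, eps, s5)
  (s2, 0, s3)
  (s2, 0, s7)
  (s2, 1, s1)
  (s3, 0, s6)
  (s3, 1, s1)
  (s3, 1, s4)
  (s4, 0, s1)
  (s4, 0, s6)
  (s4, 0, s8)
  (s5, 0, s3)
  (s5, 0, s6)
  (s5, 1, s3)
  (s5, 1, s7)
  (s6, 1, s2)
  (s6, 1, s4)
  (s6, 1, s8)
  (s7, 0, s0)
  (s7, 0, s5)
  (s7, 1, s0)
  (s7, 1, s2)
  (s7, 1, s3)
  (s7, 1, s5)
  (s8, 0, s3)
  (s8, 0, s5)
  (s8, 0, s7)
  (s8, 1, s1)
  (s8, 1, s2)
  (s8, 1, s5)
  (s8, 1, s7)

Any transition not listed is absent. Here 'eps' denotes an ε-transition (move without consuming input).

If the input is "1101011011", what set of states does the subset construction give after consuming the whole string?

∅

Start in {s0}.
Read '1': s0→∅; now ∅.
The set is empty and remains empty for the remaining 9 symbols.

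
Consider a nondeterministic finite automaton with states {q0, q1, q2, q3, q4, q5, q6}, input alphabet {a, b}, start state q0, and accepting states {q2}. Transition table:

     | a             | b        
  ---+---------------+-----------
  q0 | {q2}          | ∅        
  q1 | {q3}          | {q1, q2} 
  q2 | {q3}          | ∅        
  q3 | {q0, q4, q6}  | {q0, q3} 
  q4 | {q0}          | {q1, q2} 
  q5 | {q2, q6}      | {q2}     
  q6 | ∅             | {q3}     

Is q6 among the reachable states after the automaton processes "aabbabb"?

No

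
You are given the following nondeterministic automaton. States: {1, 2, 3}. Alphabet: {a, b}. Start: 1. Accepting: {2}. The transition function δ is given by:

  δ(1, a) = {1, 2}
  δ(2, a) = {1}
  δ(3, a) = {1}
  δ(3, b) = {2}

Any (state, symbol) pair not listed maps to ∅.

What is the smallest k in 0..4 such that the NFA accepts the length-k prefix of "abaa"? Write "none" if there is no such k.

1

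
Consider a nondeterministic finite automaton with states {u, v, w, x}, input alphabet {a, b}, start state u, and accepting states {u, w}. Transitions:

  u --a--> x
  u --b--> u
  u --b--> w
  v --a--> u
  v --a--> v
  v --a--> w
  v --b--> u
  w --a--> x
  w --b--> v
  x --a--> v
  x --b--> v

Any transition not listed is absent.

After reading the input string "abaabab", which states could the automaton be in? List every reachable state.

{u, v, w}

Start in {u}.
Read 'a': u→{x}; now {x}.
Read 'b': x→{v}; now {v}.
Read 'a': v→{u, v, w}; now {u, v, w}.
Read 'a': u→{x}, v→{u, v, w}, w→{x}; now {u, v, w, x}.
Read 'b': u→{u, w}, v→{u}, w→{v}, x→{v}; now {u, v, w}.
Read 'a': u→{x}, v→{u, v, w}, w→{x}; now {u, v, w, x}.
Read 'b': u→{u, w}, v→{u}, w→{v}, x→{v}; now {u, v, w}.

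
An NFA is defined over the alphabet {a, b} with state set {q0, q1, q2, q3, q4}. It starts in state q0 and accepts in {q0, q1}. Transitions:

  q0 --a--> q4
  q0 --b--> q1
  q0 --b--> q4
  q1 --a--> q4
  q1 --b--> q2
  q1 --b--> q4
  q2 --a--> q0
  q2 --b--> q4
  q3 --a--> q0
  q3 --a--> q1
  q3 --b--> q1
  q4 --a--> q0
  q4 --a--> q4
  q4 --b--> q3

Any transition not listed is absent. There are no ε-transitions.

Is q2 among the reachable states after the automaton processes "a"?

No

Start in {q0}.
Read 'a': q0→{q4}; now {q4}.
State q2 is not in {q4}.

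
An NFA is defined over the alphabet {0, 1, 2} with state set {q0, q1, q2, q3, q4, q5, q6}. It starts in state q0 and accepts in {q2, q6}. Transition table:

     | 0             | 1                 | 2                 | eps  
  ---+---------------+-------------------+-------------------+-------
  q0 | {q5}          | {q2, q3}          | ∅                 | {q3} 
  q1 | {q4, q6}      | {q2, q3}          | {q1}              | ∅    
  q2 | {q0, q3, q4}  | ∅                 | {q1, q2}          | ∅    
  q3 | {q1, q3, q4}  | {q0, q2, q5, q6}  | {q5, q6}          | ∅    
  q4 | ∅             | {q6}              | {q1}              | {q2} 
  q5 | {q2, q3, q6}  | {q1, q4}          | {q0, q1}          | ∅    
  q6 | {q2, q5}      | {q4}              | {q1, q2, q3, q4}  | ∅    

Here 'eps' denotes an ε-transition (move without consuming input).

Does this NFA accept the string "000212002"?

Start: ε-closure({q0}) = {q0, q3}.
Read '0': {q0, q3} → {q1, q2, q3, q4, q5}.
Read '0': {q1, q2, q3, q4, q5} → {q0, q1, q2, q3, q4, q6}.
Read '0': {q0, q1, q2, q3, q4, q6} → {q0, q1, q2, q3, q4, q5, q6}.
Read '2': {q0, q1, q2, q3, q4, q5, q6} → {q0, q1, q2, q3, q4, q5, q6}.
Read '1': {q0, q1, q2, q3, q4, q5, q6} → {q0, q1, q2, q3, q4, q5, q6}.
Read '2': {q0, q1, q2, q3, q4, q5, q6} → {q0, q1, q2, q3, q4, q5, q6}.
Read '0': {q0, q1, q2, q3, q4, q5, q6} → {q0, q1, q2, q3, q4, q5, q6}.
Read '0': {q0, q1, q2, q3, q4, q5, q6} → {q0, q1, q2, q3, q4, q5, q6}.
Read '2': {q0, q1, q2, q3, q4, q5, q6} → {q0, q1, q2, q3, q4, q5, q6}.
The final set {q0, q1, q2, q3, q4, q5, q6} contains the accepting states q2, q6.

Yes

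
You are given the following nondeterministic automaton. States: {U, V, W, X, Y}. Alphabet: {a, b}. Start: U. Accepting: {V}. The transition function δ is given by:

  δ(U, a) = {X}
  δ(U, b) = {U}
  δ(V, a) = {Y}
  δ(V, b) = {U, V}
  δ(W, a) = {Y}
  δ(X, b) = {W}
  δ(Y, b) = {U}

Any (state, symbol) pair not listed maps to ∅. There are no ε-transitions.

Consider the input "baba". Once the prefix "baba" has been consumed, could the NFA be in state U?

Start in {U}.
Read 'b': {U} → {U}.
Read 'a': {U} → {X}.
Read 'b': {X} → {W}.
Read 'a': {W} → {Y}.
State U is not in {Y}.

No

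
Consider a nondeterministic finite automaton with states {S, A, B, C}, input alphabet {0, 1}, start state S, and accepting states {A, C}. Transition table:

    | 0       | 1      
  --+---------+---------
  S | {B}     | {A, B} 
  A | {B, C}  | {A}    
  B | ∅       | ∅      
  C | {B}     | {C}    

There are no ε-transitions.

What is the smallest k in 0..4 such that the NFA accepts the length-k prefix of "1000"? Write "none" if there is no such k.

Start in {S}.
Read '1': S→{A, B}; now {A, B}.
None of the earlier sets intersect F, but {A, B} does.

1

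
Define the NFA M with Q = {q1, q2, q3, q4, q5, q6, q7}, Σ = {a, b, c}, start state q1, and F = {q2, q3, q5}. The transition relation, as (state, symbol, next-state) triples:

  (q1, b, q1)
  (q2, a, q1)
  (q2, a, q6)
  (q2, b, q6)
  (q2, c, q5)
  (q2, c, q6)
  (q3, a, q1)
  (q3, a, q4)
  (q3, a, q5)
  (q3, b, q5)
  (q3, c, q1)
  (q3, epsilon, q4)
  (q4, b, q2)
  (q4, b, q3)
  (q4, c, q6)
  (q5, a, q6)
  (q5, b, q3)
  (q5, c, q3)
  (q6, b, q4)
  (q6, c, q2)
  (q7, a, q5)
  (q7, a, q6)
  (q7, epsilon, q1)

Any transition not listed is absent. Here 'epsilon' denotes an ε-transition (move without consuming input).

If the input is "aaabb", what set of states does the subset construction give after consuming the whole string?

∅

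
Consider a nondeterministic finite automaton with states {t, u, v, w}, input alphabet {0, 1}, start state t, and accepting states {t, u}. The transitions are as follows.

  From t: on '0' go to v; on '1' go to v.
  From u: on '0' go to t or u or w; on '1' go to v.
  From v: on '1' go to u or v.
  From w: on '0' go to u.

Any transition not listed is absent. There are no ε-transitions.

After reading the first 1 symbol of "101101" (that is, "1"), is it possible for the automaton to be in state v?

Start in {t}.
Read '1': t→{v}; now {v}.
State v is in {v}.

Yes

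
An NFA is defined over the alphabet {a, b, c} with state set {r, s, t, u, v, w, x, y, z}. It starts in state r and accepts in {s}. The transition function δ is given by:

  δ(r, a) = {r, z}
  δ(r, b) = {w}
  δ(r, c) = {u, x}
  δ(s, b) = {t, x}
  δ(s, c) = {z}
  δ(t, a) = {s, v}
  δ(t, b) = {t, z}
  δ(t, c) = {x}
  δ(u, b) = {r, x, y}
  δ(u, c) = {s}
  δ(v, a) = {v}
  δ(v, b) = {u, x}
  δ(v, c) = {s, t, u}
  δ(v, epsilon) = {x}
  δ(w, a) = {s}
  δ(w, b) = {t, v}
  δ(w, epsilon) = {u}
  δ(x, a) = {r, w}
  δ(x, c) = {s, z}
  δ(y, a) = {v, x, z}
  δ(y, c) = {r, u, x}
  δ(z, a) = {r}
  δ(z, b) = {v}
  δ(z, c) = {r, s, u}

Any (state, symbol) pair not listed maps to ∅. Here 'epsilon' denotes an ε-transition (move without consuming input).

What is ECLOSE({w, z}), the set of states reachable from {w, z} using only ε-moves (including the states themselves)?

{u, w, z}

Begin with {w, z}.
ε-move w → u; add u.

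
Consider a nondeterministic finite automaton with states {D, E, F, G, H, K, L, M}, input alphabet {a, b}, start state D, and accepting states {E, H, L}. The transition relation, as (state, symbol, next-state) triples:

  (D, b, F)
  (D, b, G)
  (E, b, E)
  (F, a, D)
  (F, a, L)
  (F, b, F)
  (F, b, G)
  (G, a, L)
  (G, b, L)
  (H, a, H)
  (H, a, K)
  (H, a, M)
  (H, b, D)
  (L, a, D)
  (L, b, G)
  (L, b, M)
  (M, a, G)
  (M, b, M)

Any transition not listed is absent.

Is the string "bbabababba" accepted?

Start in {D}.
Read 'b': {D} → {F, G}.
Read 'b': {F, G} → {F, G, L}.
Read 'a': {F, G, L} → {D, L}.
Read 'b': {D, L} → {F, G, M}.
Read 'a': {F, G, M} → {D, G, L}.
Read 'b': {D, G, L} → {F, G, L, M}.
Read 'a': {F, G, L, M} → {D, G, L}.
Read 'b': {D, G, L} → {F, G, L, M}.
Read 'b': {F, G, L, M} → {F, G, L, M}.
Read 'a': {F, G, L, M} → {D, G, L}.
The final set {D, G, L} contains the accepting state L.

Yes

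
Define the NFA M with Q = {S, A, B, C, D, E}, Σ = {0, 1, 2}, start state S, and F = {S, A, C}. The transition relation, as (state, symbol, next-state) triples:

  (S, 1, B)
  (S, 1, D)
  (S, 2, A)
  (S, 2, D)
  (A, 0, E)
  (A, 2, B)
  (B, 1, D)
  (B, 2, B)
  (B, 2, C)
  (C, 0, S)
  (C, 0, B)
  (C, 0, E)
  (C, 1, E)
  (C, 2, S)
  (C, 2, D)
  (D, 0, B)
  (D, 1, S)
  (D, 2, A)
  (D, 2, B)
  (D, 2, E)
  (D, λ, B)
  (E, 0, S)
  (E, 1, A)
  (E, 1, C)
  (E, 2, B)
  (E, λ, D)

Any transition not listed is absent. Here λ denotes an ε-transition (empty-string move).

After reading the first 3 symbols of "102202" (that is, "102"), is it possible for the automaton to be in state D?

No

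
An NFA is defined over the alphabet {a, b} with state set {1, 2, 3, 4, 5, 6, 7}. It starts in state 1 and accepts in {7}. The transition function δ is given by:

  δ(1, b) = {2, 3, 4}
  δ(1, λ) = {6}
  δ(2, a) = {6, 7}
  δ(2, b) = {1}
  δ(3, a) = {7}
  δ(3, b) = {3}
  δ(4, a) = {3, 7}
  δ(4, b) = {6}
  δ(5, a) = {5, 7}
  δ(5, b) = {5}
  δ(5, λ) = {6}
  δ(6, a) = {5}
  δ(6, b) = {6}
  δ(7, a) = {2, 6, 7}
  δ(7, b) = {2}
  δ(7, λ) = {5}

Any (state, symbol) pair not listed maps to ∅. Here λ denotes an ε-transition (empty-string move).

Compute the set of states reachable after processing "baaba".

Start: ε-closure({1}) = {1, 6}.
Read 'b': 1→{2, 3, 4}, 6→{6}; now {2, 3, 4, 6}.
Read 'a': 2→{6, 7}, 3→{7}, 4→{3, 7}, 6→{5}; now {3, 5, 6, 7}.
Read 'a': 3→{7}, 5→{5, 7}, 6→{5}, 7→{2, 6, 7}; now {2, 5, 6, 7}.
Read 'b': 2→{1}, 5→{5}, 6→{6}, 7→{2}; now {1, 2, 5, 6}.
Read 'a': 1→∅, 2→{6, 7}, 5→{5, 7}, 6→{5}; now {5, 6, 7}.

{5, 6, 7}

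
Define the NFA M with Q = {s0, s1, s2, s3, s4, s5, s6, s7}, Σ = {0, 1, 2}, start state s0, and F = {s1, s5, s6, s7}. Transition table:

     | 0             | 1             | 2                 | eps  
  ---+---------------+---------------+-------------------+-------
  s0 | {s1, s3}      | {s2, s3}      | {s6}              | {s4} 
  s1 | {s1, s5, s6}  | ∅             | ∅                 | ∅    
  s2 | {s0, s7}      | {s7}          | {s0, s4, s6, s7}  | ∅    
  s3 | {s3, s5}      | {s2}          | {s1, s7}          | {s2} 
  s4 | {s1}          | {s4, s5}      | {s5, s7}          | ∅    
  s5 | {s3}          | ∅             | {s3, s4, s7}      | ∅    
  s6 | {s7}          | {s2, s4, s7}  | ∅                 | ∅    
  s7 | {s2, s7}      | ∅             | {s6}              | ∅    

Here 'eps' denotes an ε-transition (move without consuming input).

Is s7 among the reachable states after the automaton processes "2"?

Start: ε-closure({s0}) = {s0, s4}.
Read '2': {s0, s4} → {s5, s6, s7}.
State s7 is in {s5, s6, s7}.

Yes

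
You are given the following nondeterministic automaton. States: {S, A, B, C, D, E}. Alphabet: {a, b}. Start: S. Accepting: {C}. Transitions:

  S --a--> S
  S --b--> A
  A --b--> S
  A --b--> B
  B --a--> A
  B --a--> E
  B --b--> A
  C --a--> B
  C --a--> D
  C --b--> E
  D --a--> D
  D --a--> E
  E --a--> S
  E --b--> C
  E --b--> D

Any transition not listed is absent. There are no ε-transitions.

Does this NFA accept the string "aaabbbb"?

No

Start in {S}.
Read 'a': S→{S}; now {S}.
Read 'a': S→{S}; now {S}.
Read 'a': S→{S}; now {S}.
Read 'b': S→{A}; now {A}.
Read 'b': A→{S, B}; now {S, B}.
Read 'b': S→{A}, B→{A}; now {A}.
Read 'b': A→{S, B}; now {S, B}.
The final set {S, B} contains no accepting state.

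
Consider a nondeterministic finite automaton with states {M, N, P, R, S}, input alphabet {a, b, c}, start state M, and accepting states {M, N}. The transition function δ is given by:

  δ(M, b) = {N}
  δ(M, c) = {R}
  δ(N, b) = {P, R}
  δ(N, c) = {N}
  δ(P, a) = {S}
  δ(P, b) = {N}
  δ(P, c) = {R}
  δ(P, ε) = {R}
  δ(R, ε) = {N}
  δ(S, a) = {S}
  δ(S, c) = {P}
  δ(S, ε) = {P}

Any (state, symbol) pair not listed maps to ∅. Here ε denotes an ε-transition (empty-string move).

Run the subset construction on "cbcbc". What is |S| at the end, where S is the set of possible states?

2

Start in {M}.
Read 'c': {M} → {N, R}.
Read 'b': {N, R} → {N, P, R}.
Read 'c': {N, P, R} → {N, R}.
Read 'b': {N, R} → {N, P, R}.
Read 'c': {N, P, R} → {N, R}.
That set has 2 states.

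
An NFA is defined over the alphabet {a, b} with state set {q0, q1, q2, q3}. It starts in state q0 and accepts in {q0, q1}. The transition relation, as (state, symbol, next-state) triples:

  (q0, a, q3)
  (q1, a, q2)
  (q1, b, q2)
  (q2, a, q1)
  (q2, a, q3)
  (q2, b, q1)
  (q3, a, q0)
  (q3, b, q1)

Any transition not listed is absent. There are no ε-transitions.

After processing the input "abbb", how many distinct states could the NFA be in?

Start in {q0}.
Read 'a': q0→{q3}; now {q3}.
Read 'b': q3→{q1}; now {q1}.
Read 'b': q1→{q2}; now {q2}.
Read 'b': q2→{q1}; now {q1}.
That set has 1 state.

1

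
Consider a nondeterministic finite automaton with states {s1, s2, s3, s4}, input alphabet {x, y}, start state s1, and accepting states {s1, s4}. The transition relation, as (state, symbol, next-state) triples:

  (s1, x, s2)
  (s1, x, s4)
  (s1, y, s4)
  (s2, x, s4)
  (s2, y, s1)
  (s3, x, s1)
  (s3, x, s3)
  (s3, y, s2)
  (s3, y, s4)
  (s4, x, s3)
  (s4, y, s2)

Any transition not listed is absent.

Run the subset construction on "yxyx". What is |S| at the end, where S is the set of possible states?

Start in {s1}.
Read 'y': {s1} → {s4}.
Read 'x': {s4} → {s3}.
Read 'y': {s3} → {s2, s4}.
Read 'x': {s2, s4} → {s3, s4}.
That set has 2 states.

2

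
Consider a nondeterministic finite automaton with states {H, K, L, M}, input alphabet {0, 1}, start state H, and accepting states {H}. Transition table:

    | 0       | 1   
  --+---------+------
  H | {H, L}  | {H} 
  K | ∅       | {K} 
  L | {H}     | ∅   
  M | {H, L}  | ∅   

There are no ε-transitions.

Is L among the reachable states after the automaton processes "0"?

Start in {H}.
Read '0': H→{H, L}; now {H, L}.
State L is in {H, L}.

Yes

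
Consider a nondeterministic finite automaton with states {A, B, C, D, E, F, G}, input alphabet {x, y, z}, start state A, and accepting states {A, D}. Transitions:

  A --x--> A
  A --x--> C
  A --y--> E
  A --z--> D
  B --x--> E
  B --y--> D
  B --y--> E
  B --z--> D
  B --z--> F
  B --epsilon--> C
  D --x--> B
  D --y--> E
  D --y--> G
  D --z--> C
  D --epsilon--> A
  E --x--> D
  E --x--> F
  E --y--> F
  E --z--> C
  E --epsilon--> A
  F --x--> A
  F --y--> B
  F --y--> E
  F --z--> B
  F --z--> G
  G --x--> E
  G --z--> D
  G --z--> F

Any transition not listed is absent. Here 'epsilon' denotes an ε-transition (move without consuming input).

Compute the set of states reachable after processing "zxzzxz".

{A, C, D, F}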